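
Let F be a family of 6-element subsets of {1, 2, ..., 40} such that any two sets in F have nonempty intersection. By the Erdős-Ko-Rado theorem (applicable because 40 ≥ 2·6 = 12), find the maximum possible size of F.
max |F| = C(39, 5) = 575757

Erdős-Ko-Rado (1961): when n ≥ 2k, max |F| = C(n−1, k−1). The bound is attained by the star {A : i ∈ A} for any fixed i ∈ [n]. Here C(40−1, 6−1) = C(39, 5) = 575757.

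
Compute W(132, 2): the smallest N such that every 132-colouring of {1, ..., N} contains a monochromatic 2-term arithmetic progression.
W(132, 2) = 132 + 1 = 133

A 2-term AP is any pair of integers, so a monochromatic 2-AP exists iff some colour is used at least twice. With 132 colours, the colouring i ↦ i on {1, ..., 132} uses each colour once, avoiding any monochromatic pair, so W(132, 2) > 132. For {1, ..., 133}, pigeonhole forces two integers of the same colour, which form a monochromatic 2-AP. Hence W(132, 2) = 133.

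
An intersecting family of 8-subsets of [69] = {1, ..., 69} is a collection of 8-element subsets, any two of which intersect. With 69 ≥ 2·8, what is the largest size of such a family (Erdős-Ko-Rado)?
max |F| = C(68, 7) = 969443904

The Erdős-Ko-Rado theorem states: for n ≥ 2k, an intersecting family of k-subsets of an n-element set has size at most C(n − 1, k − 1), with equality for 'star' families {A ⊆ [n] : |A| = k, i ∈ A} (fix an element i). For n = 69, k = 8: C(68, 7) = 969443904.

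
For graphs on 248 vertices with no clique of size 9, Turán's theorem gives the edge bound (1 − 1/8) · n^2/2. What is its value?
Turán density bound = (7/8) · 248^2/2 = 26908

Turán's theorem: ex(n, K_{r+1}) is achieved by the complete r-partite Turán graph T(n, r) with parts as balanced as possible, and is at most (1 − 1/r) · n^2/2. For r = 8, n = 248: the density bound is (7/8) · 61504/2 = 26908. Since 8 ∣ 248, the Turán graph T(248, 8) has parts of equal size 31, and its edge count e(T(248, 8)) = 26908 attains the density bound exactly.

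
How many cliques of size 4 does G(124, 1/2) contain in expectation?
E[# K_4] = C(124, 4) · (1/2)^C(4, 2) = 9381251 / 2^6 = 146582.046875

For each 4-subset S of vertices (there are C(124, 4) = 9381251 such S), let X_S = 1 if S induces a K_4 (all C(4, 2) = 6 edges present). Then P(X_S = 1) = (1/2)^6 = 1/64. By linearity of expectation, E[# K_4] = C(124, 4) · (1/2)^6 = 9381251 / 64 = 146582.046875.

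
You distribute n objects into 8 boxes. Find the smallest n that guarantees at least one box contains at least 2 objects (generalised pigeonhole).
n = (2 − 1)·8 + 1 = 9

By the generalised pigeonhole principle, to guarantee some box contains ≥ r objects we need more than (r − 1) · k objects total. Threshold: n = (r − 1) · k + 1. With r = 2 and k = 8: n = 1 · 8 + 1 = 8 + 1 = 9. For n = 8 = 1 · 8, we can put exactly 1 objects in every box, avoiding 2 in any single one — so 9 is tight.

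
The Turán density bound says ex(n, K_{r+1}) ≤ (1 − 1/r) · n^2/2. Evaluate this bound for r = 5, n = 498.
Turán density bound = (4/5) · 498^2/2 = 496008/5 ≈ 99201.6

Turán's theorem: ex(n, K_{r+1}) is achieved by the complete r-partite Turán graph T(n, r) with parts as balanced as possible, and is at most (1 − 1/r) · n^2/2. For r = 5, n = 498: the density bound is (4/5) · 248004/2 = 496008/5 ≈ 99201.6. The integer-valued extremum is e(T(498, 5)) = 99201, which is strictly less than the density bound 496008/5 since 5 ∤ 498 (the parts of T(498, 5) cannot all be equal).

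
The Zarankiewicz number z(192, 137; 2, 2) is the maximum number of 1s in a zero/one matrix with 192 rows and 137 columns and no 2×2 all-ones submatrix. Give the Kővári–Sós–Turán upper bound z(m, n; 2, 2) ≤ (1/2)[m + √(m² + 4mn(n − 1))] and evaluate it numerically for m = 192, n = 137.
z(192, 137; 2, 2) ≤ (1/2)[192 + √(192² + 4·192·137·136)] = (1/2)[192 + √14346240] = 1989.8215

Kővári–Sós–Turán: let r_1, ..., r_192 be the row sums and z = Σ r_i the total number of 1s. Each pair of columns can share at most one row with both entries 1 (else a 2×2 all-ones block appears), so Σ_i C(r_i, 2) ≤ C(137, 2) = 9316. By convexity Σ_i C(r_i, 2) ≥ 192·C(z/192, 2) = z(z − 192)/(2·192), giving z² − 192z − 192·137·136 ≤ 0 and hence z ≤ (1/2)[192 + √(36864 + 4·3577344)] = (1/2)[192 + √14346240] ≈ (1/2)(192 + 3787.6431) = 1989.8215.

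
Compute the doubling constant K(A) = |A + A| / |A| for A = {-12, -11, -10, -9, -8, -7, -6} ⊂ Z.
K = |A + A| / |A| = 13/7

Enumerate A + A = {a + b : a, b ∈ A}. With |A| = 7, there are |A|^2 = 49 ordered sum pairs; collecting distinct values, A + A = {-24, -23, -22, -21, -20, -19, -18, -17, -16, -15, -14, -13, -12}, so |A + A| = 13. Thus K = 13/7. Here |A + A| = 2|A| − 1 = 13, the minimum possible — so K = 13/7 is minimal, which holds iff A is an arithmetic progression.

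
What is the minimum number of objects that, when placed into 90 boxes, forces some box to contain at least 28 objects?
n = (28 − 1)·90 + 1 = 2431

By the generalised pigeonhole principle, to guarantee some box contains ≥ r objects we need more than (r − 1) · k objects total. Threshold: n = (r − 1) · k + 1. With r = 28 and k = 90: n = 27 · 90 + 1 = 2430 + 1 = 2431. For n = 2430 = 27 · 90, we can put exactly 27 objects in every box, avoiding 28 in any single one — so 2431 is tight.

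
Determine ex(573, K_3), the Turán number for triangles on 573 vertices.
ex(573, K_3) = ⌊573^2/4⌋ = 82082

Mantel (1907): a triangle-free graph on n vertices has at most ⌊n^2/4⌋ edges, with equality for the complete bipartite graph K_{⌊n/2⌋, ⌈n/2⌉}. For n = 573: ⌊573^2/4⌋ = ⌊328329/4⌋ = 82082. The extremal graph is K_{286, 287}, which has 286·287 = 82082 edges.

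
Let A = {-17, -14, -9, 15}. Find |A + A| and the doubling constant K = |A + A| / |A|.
K = |A + A| / |A| = 10/4 = 5/2

Enumerate A + A = {a + b : a, b ∈ A}. With |A| = 4, there are |A|^2 = 16 ordered sum pairs; collecting distinct values, A + A = {-34, -31, -28, -26, -23, -18, -2, 1, 6, 30}, so |A + A| = 10. Thus K = 10/4 = 5/2. For comparison, the minimum possible |A + A| over all 4-element sets is 2·4 − 1 = 7 (so min K = 7/4), attained only by arithmetic progressions.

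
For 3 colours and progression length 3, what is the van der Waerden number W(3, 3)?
W(3, 3) = 27

W(3, 3) = 27. The lower bound W(3, 3) > 26 comes from an explicit good 3-colouring of [1, 26]; the upper bound W(3, 3) ≤ 27 was verified by exhaustive search over 3-colourings of [1, 27].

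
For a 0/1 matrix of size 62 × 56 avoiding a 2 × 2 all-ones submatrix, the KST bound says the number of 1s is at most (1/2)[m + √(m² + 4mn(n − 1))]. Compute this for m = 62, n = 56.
z(62, 56; 2, 2) ≤ (1/2)[62 + √(62² + 4·62·56·55)] = (1/2)[62 + √767684] = 469.0879

Kővári–Sós–Turán: let r_1, ..., r_62 be the row sums and z = Σ r_i the total number of 1s. Each pair of columns can share at most one row with both entries 1 (else a 2×2 all-ones block appears), so Σ_i C(r_i, 2) ≤ C(56, 2) = 1540. By convexity Σ_i C(r_i, 2) ≥ 62·C(z/62, 2) = z(z − 62)/(2·62), giving z² − 62z − 62·56·55 ≤ 0 and hence z ≤ (1/2)[62 + √(3844 + 4·190960)] = (1/2)[62 + √767684] ≈ (1/2)(62 + 876.1758) = 469.0879.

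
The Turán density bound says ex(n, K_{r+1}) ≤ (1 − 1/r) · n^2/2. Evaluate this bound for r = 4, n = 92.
Turán density bound = (3/4) · 92^2/2 = 3174

Turán's theorem: ex(n, K_{r+1}) is achieved by the complete r-partite Turán graph T(n, r) with parts as balanced as possible, and is at most (1 − 1/r) · n^2/2. For r = 4, n = 92: the density bound is (3/4) · 8464/2 = 3174. Since 4 ∣ 92, the Turán graph T(92, 4) has parts of equal size 23, and its edge count e(T(92, 4)) = 3174 attains the density bound exactly.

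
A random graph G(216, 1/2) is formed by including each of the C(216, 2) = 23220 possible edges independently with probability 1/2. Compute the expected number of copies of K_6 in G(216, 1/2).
E[# K_6] = C(216, 6) · (1/2)^C(6, 2) = 131513824548 / 2^15 = 32878456137/8192 ≈ 4013483.415161

For each 6-subset S of vertices (there are C(216, 6) = 131513824548 such S), let X_S = 1 if S induces a K_6 (all C(6, 2) = 15 edges present). Then P(X_S = 1) = (1/2)^15 = 1/32768. By linearity of expectation, E[# K_6] = C(216, 6) · (1/2)^15 = 131513824548 / 32768 = 32878456137/8192 ≈ 4013483.415161.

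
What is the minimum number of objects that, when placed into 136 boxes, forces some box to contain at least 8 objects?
n = (8 − 1)·136 + 1 = 953

By the generalised pigeonhole principle, to guarantee some box contains ≥ r objects we need more than (r − 1) · k objects total. Threshold: n = (r − 1) · k + 1. With r = 8 and k = 136: n = 7 · 136 + 1 = 952 + 1 = 953. For n = 952 = 7 · 136, we can put exactly 7 objects in every box, avoiding 8 in any single one — so 953 is tight.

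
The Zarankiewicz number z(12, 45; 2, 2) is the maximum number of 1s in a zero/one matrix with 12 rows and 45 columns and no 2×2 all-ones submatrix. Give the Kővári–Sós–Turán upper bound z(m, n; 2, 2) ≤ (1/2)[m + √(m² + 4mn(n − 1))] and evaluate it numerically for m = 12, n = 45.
z(12, 45; 2, 2) ≤ (1/2)[12 + √(12² + 4·12·45·44)] = (1/2)[12 + √95184] = 160.2595

Kővári–Sós–Turán: let r_1, ..., r_12 be the row sums and z = Σ r_i the total number of 1s. Each pair of columns can share at most one row with both entries 1 (else a 2×2 all-ones block appears), so Σ_i C(r_i, 2) ≤ C(45, 2) = 990. By convexity Σ_i C(r_i, 2) ≥ 12·C(z/12, 2) = z(z − 12)/(2·12), giving z² − 12z − 12·45·44 ≤ 0 and hence z ≤ (1/2)[12 + √(144 + 4·23760)] = (1/2)[12 + √95184] ≈ (1/2)(12 + 308.519) = 160.2595.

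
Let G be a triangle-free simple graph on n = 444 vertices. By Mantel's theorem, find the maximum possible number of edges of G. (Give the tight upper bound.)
ex(444, K_3) = ⌊444^2/4⌋ = 49284

Mantel (1907): a triangle-free graph on n vertices has at most ⌊n^2/4⌋ edges, with equality for the complete bipartite graph K_{⌊n/2⌋, ⌈n/2⌉}. For n = 444: ⌊444^2/4⌋ = ⌊197136/4⌋ = 49284. The extremal graph is K_{222, 222}, which has 222·222 = 49284 edges.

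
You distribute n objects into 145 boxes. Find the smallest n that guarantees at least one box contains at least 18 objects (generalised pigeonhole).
n = (18 − 1)·145 + 1 = 2466

By the generalised pigeonhole principle, to guarantee some box contains ≥ r objects we need more than (r − 1) · k objects total. Threshold: n = (r − 1) · k + 1. With r = 18 and k = 145: n = 17 · 145 + 1 = 2465 + 1 = 2466. For n = 2465 = 17 · 145, we can put exactly 17 objects in every box, avoiding 18 in any single one — so 2466 is tight.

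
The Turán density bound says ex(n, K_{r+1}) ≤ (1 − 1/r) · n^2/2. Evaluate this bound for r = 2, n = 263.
Turán density bound = (1/2) · 263^2/2 = 69169/4 ≈ 17292.25

Turán's theorem: ex(n, K_{r+1}) is achieved by the complete r-partite Turán graph T(n, r) with parts as balanced as possible, and is at most (1 − 1/r) · n^2/2. For r = 2, n = 263: the density bound is (1/2) · 69169/2 = 69169/4 ≈ 17292.25. The integer-valued extremum is e(T(263, 2)) = 17292, which is strictly less than the density bound 69169/4 since 2 ∤ 263 (the parts of T(263, 2) cannot all be equal).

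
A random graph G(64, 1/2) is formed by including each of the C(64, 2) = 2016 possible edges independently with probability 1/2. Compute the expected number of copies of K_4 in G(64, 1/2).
E[# K_4] = C(64, 4) · (1/2)^C(4, 2) = 635376 / 2^6 = 39711/4 = 9927.75

For each 4-subset S of vertices (there are C(64, 4) = 635376 such S), let X_S = 1 if S induces a K_4 (all C(4, 2) = 6 edges present). Then P(X_S = 1) = (1/2)^6 = 1/64. By linearity of expectation, E[# K_4] = C(64, 4) · (1/2)^6 = 635376 / 64 = 39711/4 = 9927.75.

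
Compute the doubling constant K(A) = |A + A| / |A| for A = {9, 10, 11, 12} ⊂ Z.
K = |A + A| / |A| = 7/4

Enumerate A + A = {a + b : a, b ∈ A}. With |A| = 4, there are |A|^2 = 16 ordered sum pairs; collecting distinct values, A + A = {18, 19, 20, 21, 22, 23, 24}, so |A + A| = 7. Thus K = 7/4. Here |A + A| = 2|A| − 1 = 7, the minimum possible — so K = 7/4 is minimal, which holds iff A is an arithmetic progression.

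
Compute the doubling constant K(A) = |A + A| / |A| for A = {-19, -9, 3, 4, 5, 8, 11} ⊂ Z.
K = |A + A| / |A| = 26/7

Enumerate A + A = {a + b : a, b ∈ A}. With |A| = 7, there are |A|^2 = 49 ordered sum pairs; collecting distinct values, A + A = {-38, -28, -18, -16, -15, -14, -11, -8, -6, -5, -4, -1, 2, 6, 7, 8, 9, 10, 11, 12, 13, 14, 15, 16, 19, 22}, so |A + A| = 26. Thus K = 26/7. For comparison, the minimum possible |A + A| over all 7-element sets is 2·7 − 1 = 13 (so min K = 13/7), attained only by arithmetic progressions.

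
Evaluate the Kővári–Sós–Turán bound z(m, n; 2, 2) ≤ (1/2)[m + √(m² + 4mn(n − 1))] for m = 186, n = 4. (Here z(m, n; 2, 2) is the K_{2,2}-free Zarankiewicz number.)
z(186, 4; 2, 2) ≤ (1/2)[186 + √(186² + 4·186·4·3)] = (1/2)[186 + √43524] = 197.312

Kővári–Sós–Turán: let r_1, ..., r_186 be the row sums and z = Σ r_i the total number of 1s. Each pair of columns can share at most one row with both entries 1 (else a 2×2 all-ones block appears), so Σ_i C(r_i, 2) ≤ C(4, 2) = 6. By convexity Σ_i C(r_i, 2) ≥ 186·C(z/186, 2) = z(z − 186)/(2·186), giving z² − 186z − 186·4·3 ≤ 0 and hence z ≤ (1/2)[186 + √(34596 + 4·2232)] = (1/2)[186 + √43524] ≈ (1/2)(186 + 208.6241) = 197.312.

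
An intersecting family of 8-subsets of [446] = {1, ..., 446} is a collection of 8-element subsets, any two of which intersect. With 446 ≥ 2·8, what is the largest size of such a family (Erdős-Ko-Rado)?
max |F| = C(445, 7) = 653874237236220

The Erdős-Ko-Rado theorem states: for n ≥ 2k, an intersecting family of k-subsets of an n-element set has size at most C(n − 1, k − 1), with equality for 'star' families {A ⊆ [n] : |A| = k, i ∈ A} (fix an element i). For n = 446, k = 8: C(445, 7) = 653874237236220.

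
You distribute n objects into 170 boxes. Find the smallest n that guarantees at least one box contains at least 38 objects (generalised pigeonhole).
n = (38 − 1)·170 + 1 = 6291

By the generalised pigeonhole principle, to guarantee some box contains ≥ r objects we need more than (r − 1) · k objects total. Threshold: n = (r − 1) · k + 1. With r = 38 and k = 170: n = 37 · 170 + 1 = 6290 + 1 = 6291. For n = 6290 = 37 · 170, we can put exactly 37 objects in every box, avoiding 38 in any single one — so 6291 is tight.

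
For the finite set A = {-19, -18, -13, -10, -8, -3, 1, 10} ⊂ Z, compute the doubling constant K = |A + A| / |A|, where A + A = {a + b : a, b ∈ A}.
K = |A + A| / |A| = 30/8 = 15/4

Enumerate A + A = {a + b : a, b ∈ A}. With |A| = 8, there are |A|^2 = 64 ordered sum pairs; collecting distinct values, A + A = {-38, -37, -36, -32, -31, -29, -28, -27, -26, -23, -22, -21, -20, -18, -17, -16, -13, -12, -11, -9, -8, -7, -6, -3, -2, 0, 2, 7, 11, 20}, so |A + A| = 30. Thus K = 30/8 = 15/4. For comparison, the minimum possible |A + A| over all 8-element sets is 2·8 − 1 = 15 (so min K = 15/8), attained only by arithmetic progressions.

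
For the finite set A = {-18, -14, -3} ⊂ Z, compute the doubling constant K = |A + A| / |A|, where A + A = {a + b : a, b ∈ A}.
K = |A + A| / |A| = 6/3 = 2

Enumerate A + A = {a + b : a, b ∈ A}. With |A| = 3, there are |A|^2 = 9 ordered sum pairs; collecting distinct values, A + A = {-36, -32, -28, -21, -17, -6}, so |A + A| = 6. Thus K = 6/3 = 2. For comparison, the minimum possible |A + A| over all 3-element sets is 2·3 − 1 = 5 (so min K = 5/3), attained only by arithmetic progressions.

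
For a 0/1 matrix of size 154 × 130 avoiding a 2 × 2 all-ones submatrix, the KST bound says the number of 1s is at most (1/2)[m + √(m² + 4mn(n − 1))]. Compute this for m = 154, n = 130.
z(154, 130; 2, 2) ≤ (1/2)[154 + √(154² + 4·154·130·129)] = (1/2)[154 + √10354036] = 1685.8844

Kővári–Sós–Turán: let r_1, ..., r_154 be the row sums and z = Σ r_i the total number of 1s. Each pair of columns can share at most one row with both entries 1 (else a 2×2 all-ones block appears), so Σ_i C(r_i, 2) ≤ C(130, 2) = 8385. By convexity Σ_i C(r_i, 2) ≥ 154·C(z/154, 2) = z(z − 154)/(2·154), giving z² − 154z − 154·130·129 ≤ 0 and hence z ≤ (1/2)[154 + √(23716 + 4·2582580)] = (1/2)[154 + √10354036] ≈ (1/2)(154 + 3217.7688) = 1685.8844.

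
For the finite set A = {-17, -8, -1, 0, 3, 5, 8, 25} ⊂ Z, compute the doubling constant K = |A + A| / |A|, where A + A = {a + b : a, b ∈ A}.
K = |A + A| / |A| = 32/8 = 4

Enumerate A + A = {a + b : a, b ∈ A}. With |A| = 8, there are |A|^2 = 64 ordered sum pairs; collecting distinct values, A + A = {-34, -25, -18, -17, -16, -14, -12, -9, -8, -5, -3, -2, -1, 0, 2, 3, 4, 5, 6, 7, 8, 10, 11, 13, 16, 17, 24, 25, 28, 30, 33, 50}, so |A + A| = 32. Thus K = 32/8 = 4. For comparison, the minimum possible |A + A| over all 8-element sets is 2·8 − 1 = 15 (so min K = 15/8), attained only by arithmetic progressions.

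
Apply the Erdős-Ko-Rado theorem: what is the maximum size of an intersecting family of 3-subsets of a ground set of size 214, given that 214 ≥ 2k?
max |F| = C(213, 2) = 22578

The Erdős-Ko-Rado theorem states: for n ≥ 2k, an intersecting family of k-subsets of an n-element set has size at most C(n − 1, k − 1), with equality for 'star' families {A ⊆ [n] : |A| = k, i ∈ A} (fix an element i). For n = 214, k = 3: C(213, 2) = 22578.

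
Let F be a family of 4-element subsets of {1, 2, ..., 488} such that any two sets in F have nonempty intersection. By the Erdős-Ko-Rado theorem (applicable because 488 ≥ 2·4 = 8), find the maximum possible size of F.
max |F| = C(487, 3) = 19131795

Erdős-Ko-Rado (1961): when n ≥ 2k, max |F| = C(n−1, k−1). The bound is attained by the star {A : i ∈ A} for any fixed i ∈ [n]. Here C(488−1, 4−1) = C(487, 3) = 19131795.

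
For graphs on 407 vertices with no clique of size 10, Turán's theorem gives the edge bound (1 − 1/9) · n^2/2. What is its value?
Turán density bound = (8/9) · 407^2/2 = 662596/9 ≈ 73621.7778

Turán's theorem: ex(n, K_{r+1}) is achieved by the complete r-partite Turán graph T(n, r) with parts as balanced as possible, and is at most (1 − 1/r) · n^2/2. For r = 9, n = 407: the density bound is (8/9) · 165649/2 = 662596/9 ≈ 73621.7778. The integer-valued extremum is e(T(407, 9)) = 73621, which is strictly less than the density bound 662596/9 since 9 ∤ 407 (the parts of T(407, 9) cannot all be equal).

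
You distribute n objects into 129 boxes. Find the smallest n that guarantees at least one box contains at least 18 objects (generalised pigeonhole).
n = (18 − 1)·129 + 1 = 2194

By the generalised pigeonhole principle, to guarantee some box contains ≥ r objects we need more than (r − 1) · k objects total. Threshold: n = (r − 1) · k + 1. With r = 18 and k = 129: n = 17 · 129 + 1 = 2193 + 1 = 2194. For n = 2193 = 17 · 129, we can put exactly 17 objects in every box, avoiding 18 in any single one — so 2194 is tight.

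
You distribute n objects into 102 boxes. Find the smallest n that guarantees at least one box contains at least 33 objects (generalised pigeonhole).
n = (33 − 1)·102 + 1 = 3265

By the generalised pigeonhole principle, to guarantee some box contains ≥ r objects we need more than (r − 1) · k objects total. Threshold: n = (r − 1) · k + 1. With r = 33 and k = 102: n = 32 · 102 + 1 = 3264 + 1 = 3265. For n = 3264 = 32 · 102, we can put exactly 32 objects in every box, avoiding 33 in any single one — so 3265 is tight.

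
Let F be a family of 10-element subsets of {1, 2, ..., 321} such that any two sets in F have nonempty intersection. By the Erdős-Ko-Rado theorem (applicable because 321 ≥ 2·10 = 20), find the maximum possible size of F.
max |F| = C(320, 9) = 86554614561546560

The Erdős-Ko-Rado theorem states: for n ≥ 2k, an intersecting family of k-subsets of an n-element set has size at most C(n − 1, k − 1), with equality for 'star' families {A ⊆ [n] : |A| = k, i ∈ A} (fix an element i). For n = 321, k = 10: C(320, 9) = 86554614561546560.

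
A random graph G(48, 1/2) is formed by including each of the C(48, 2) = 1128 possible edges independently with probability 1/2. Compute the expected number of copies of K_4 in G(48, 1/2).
E[# K_4] = C(48, 4) · (1/2)^C(4, 2) = 194580 / 2^6 = 48645/16 = 3040.3125

For each 4-subset S of vertices (there are C(48, 4) = 194580 such S), let X_S = 1 if S induces a K_4 (all C(4, 2) = 6 edges present). Then P(X_S = 1) = (1/2)^6 = 1/64. By linearity of expectation, E[# K_4] = C(48, 4) · (1/2)^6 = 194580 / 64 = 48645/16 = 3040.3125.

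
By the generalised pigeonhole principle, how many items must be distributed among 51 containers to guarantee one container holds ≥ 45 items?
n = (45 − 1)·51 + 1 = 2245

By the generalised pigeonhole principle, to guarantee some box contains ≥ r objects we need more than (r − 1) · k objects total. Threshold: n = (r − 1) · k + 1. With r = 45 and k = 51: n = 44 · 51 + 1 = 2244 + 1 = 2245. For n = 2244 = 44 · 51, we can put exactly 44 objects in every box, avoiding 45 in any single one — so 2245 is tight.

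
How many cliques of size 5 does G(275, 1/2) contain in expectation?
E[# K_5] = C(275, 5) · (1/2)^C(5, 2) = 12635803180 / 2^10 = 3158950795/256 ≈ 12339651.542969

For each 5-subset S of vertices (there are C(275, 5) = 12635803180 such S), let X_S = 1 if S induces a K_5 (all C(5, 2) = 10 edges present). Then P(X_S = 1) = (1/2)^10 = 1/1024. By linearity of expectation, E[# K_5] = C(275, 5) · (1/2)^10 = 12635803180 / 1024 = 3158950795/256 ≈ 12339651.542969.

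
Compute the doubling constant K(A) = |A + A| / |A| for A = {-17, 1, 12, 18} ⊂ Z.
K = |A + A| / |A| = 10/4 = 5/2

Enumerate A + A = {a + b : a, b ∈ A}. With |A| = 4, there are |A|^2 = 16 ordered sum pairs; collecting distinct values, A + A = {-34, -16, -5, 1, 2, 13, 19, 24, 30, 36}, so |A + A| = 10. Thus K = 10/4 = 5/2. For comparison, the minimum possible |A + A| over all 4-element sets is 2·4 − 1 = 7 (so min K = 7/4), attained only by arithmetic progressions.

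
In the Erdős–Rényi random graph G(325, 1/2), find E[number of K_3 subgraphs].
E[# K_3] = C(325, 3) · (1/2)^C(3, 2) = 5668650 / 2^3 = 2834325/4 = 708581.25

For each 3-subset S of vertices (there are C(325, 3) = 5668650 such S), let X_S = 1 if S induces a K_3 (all C(3, 2) = 3 edges present). Then P(X_S = 1) = (1/2)^3 = 1/8. By linearity of expectation, E[# K_3] = C(325, 3) · (1/2)^3 = 5668650 / 8 = 2834325/4 = 708581.25.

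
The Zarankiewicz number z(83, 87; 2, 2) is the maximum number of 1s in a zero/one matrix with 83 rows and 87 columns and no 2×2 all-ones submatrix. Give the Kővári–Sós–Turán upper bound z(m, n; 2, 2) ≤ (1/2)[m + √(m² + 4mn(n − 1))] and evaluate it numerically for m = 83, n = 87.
z(83, 87; 2, 2) ≤ (1/2)[83 + √(83² + 4·83·87·86)] = (1/2)[83 + √2490913] = 830.6313

Kővári–Sós–Turán: let r_1, ..., r_83 be the row sums and z = Σ r_i the total number of 1s. Each pair of columns can share at most one row with both entries 1 (else a 2×2 all-ones block appears), so Σ_i C(r_i, 2) ≤ C(87, 2) = 3741. By convexity Σ_i C(r_i, 2) ≥ 83·C(z/83, 2) = z(z − 83)/(2·83), giving z² − 83z − 83·87·86 ≤ 0 and hence z ≤ (1/2)[83 + √(6889 + 4·621006)] = (1/2)[83 + √2490913] ≈ (1/2)(83 + 1578.2627) = 830.6313.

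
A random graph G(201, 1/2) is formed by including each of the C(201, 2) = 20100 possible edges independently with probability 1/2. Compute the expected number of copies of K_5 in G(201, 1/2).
E[# K_5] = C(201, 5) · (1/2)^C(5, 2) = 2600334990 / 2^10 = 1300167495/512 ≈ 2539389.638672

For each 5-subset S of vertices (there are C(201, 5) = 2600334990 such S), let X_S = 1 if S induces a K_5 (all C(5, 2) = 10 edges present). Then P(X_S = 1) = (1/2)^10 = 1/1024. By linearity of expectation, E[# K_5] = C(201, 5) · (1/2)^10 = 2600334990 / 1024 = 1300167495/512 ≈ 2539389.638672.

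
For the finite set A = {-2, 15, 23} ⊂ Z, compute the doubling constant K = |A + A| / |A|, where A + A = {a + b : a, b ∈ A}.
K = |A + A| / |A| = 6/3 = 2

Enumerate A + A = {a + b : a, b ∈ A}. With |A| = 3, there are |A|^2 = 9 ordered sum pairs; collecting distinct values, A + A = {-4, 13, 21, 30, 38, 46}, so |A + A| = 6. Thus K = 6/3 = 2. For comparison, the minimum possible |A + A| over all 3-element sets is 2·3 − 1 = 5 (so min K = 5/3), attained only by arithmetic progressions.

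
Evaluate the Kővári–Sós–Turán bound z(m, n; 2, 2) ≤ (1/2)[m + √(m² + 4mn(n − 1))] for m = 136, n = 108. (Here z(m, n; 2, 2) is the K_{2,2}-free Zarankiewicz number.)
z(136, 108; 2, 2) ≤ (1/2)[136 + √(136² + 4·136·108·107)] = (1/2)[136 + √6304960] = 1323.484

Kővári–Sós–Turán: let r_1, ..., r_136 be the row sums and z = Σ r_i the total number of 1s. Each pair of columns can share at most one row with both entries 1 (else a 2×2 all-ones block appears), so Σ_i C(r_i, 2) ≤ C(108, 2) = 5778. By convexity Σ_i C(r_i, 2) ≥ 136·C(z/136, 2) = z(z − 136)/(2·136), giving z² − 136z − 136·108·107 ≤ 0 and hence z ≤ (1/2)[136 + √(18496 + 4·1571616)] = (1/2)[136 + √6304960] ≈ (1/2)(136 + 2510.9679) = 1323.484.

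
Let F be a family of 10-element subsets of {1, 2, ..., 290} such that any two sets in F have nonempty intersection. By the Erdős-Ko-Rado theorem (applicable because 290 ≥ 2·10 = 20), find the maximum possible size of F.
max |F| = C(289, 9) = 34172778477483932

The Erdős-Ko-Rado theorem states: for n ≥ 2k, an intersecting family of k-subsets of an n-element set has size at most C(n − 1, k − 1), with equality for 'star' families {A ⊆ [n] : |A| = k, i ∈ A} (fix an element i). For n = 290, k = 10: C(289, 9) = 34172778477483932.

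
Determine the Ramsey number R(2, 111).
R(2, 111) = 111

R(2, k) = k for all k ≥ 2: in a 2-colouring of K_k, either some edge is red (a red K_2) or all edges are blue (a blue K_k). And K_{110} coloured all-blue has no blue K_111, so R(2, 111) > 110. Hence R(2, 111) = 111.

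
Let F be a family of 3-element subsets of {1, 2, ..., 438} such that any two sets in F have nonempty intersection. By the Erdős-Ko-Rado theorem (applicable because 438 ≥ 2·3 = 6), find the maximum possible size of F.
max |F| = C(437, 2) = 95266

The Erdős-Ko-Rado theorem states: for n ≥ 2k, an intersecting family of k-subsets of an n-element set has size at most C(n − 1, k − 1), with equality for 'star' families {A ⊆ [n] : |A| = k, i ∈ A} (fix an element i). For n = 438, k = 3: C(437, 2) = 95266.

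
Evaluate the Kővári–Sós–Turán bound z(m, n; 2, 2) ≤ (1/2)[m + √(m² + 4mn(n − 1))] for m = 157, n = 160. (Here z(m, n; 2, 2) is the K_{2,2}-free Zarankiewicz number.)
z(157, 160; 2, 2) ≤ (1/2)[157 + √(157² + 4·157·160·159)] = (1/2)[157 + √16000969] = 2078.5606

Kővári–Sós–Turán: let r_1, ..., r_157 be the row sums and z = Σ r_i the total number of 1s. Each pair of columns can share at most one row with both entries 1 (else a 2×2 all-ones block appears), so Σ_i C(r_i, 2) ≤ C(160, 2) = 12720. By convexity Σ_i C(r_i, 2) ≥ 157·C(z/157, 2) = z(z − 157)/(2·157), giving z² − 157z − 157·160·159 ≤ 0 and hence z ≤ (1/2)[157 + √(24649 + 4·3994080)] = (1/2)[157 + √16000969] ≈ (1/2)(157 + 4000.1211) = 2078.5606.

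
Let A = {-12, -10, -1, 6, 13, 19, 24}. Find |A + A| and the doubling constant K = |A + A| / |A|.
K = |A + A| / |A| = 26/7

Enumerate A + A = {a + b : a, b ∈ A}. With |A| = 7, there are |A|^2 = 49 ordered sum pairs; collecting distinct values, A + A = {-24, -22, -20, -13, -11, -6, -4, -2, 1, 3, 5, 7, 9, 12, 14, 18, 19, 23, 25, 26, 30, 32, 37, 38, 43, 48}, so |A + A| = 26. Thus K = 26/7. For comparison, the minimum possible |A + A| over all 7-element sets is 2·7 − 1 = 13 (so min K = 13/7), attained only by arithmetic progressions.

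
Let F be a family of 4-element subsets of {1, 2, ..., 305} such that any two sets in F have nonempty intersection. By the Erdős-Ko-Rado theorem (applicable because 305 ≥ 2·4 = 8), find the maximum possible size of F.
max |F| = C(304, 3) = 4636304

The Erdős-Ko-Rado theorem states: for n ≥ 2k, an intersecting family of k-subsets of an n-element set has size at most C(n − 1, k − 1), with equality for 'star' families {A ⊆ [n] : |A| = k, i ∈ A} (fix an element i). For n = 305, k = 4: C(304, 3) = 4636304.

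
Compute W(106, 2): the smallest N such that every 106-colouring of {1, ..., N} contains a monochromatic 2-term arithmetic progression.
W(106, 2) = 106 + 1 = 107

A 2-term AP is any pair of integers, so a monochromatic 2-AP exists iff some colour is used at least twice. With 106 colours, the colouring i ↦ i on {1, ..., 106} uses each colour once, avoiding any monochromatic pair, so W(106, 2) > 106. For {1, ..., 107}, pigeonhole forces two integers of the same colour, which form a monochromatic 2-AP. Hence W(106, 2) = 107.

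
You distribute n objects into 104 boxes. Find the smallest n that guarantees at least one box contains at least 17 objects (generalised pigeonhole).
n = (17 − 1)·104 + 1 = 1665

By the generalised pigeonhole principle, to guarantee some box contains ≥ r objects we need more than (r − 1) · k objects total. Threshold: n = (r − 1) · k + 1. With r = 17 and k = 104: n = 16 · 104 + 1 = 1664 + 1 = 1665. For n = 1664 = 16 · 104, we can put exactly 16 objects in every box, avoiding 17 in any single one — so 1665 is tight.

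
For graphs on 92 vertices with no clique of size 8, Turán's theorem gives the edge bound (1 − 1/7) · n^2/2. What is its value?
Turán density bound = (6/7) · 92^2/2 = 25392/7 ≈ 3627.4286

Turán's theorem: ex(n, K_{r+1}) is achieved by the complete r-partite Turán graph T(n, r) with parts as balanced as possible, and is at most (1 − 1/r) · n^2/2. For r = 7, n = 92: the density bound is (6/7) · 8464/2 = 25392/7 ≈ 3627.4286. The integer-valued extremum is e(T(92, 7)) = 3627, which is strictly less than the density bound 25392/7 since 7 ∤ 92 (the parts of T(92, 7) cannot all be equal).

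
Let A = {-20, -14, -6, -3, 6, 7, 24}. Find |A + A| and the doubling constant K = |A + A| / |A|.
K = |A + A| / |A| = 27/7

Enumerate A + A = {a + b : a, b ∈ A}. With |A| = 7, there are |A|^2 = 49 ordered sum pairs; collecting distinct values, A + A = {-40, -34, -28, -26, -23, -20, -17, -14, -13, -12, -9, -8, -7, -6, 0, 1, 3, 4, 10, 12, 13, 14, 18, 21, 30, 31, 48}, so |A + A| = 27. Thus K = 27/7. For comparison, the minimum possible |A + A| over all 7-element sets is 2·7 − 1 = 13 (so min K = 13/7), attained only by arithmetic progressions.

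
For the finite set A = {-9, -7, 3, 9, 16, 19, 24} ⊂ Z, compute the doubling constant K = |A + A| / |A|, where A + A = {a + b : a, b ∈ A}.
K = |A + A| / |A| = 27/7

Enumerate A + A = {a + b : a, b ∈ A}. With |A| = 7, there are |A|^2 = 49 ordered sum pairs; collecting distinct values, A + A = {-18, -16, -14, -6, -4, 0, 2, 6, 7, 9, 10, 12, 15, 17, 18, 19, 22, 25, 27, 28, 32, 33, 35, 38, 40, 43, 48}, so |A + A| = 27. Thus K = 27/7. For comparison, the minimum possible |A + A| over all 7-element sets is 2·7 − 1 = 13 (so min K = 13/7), attained only by arithmetic progressions.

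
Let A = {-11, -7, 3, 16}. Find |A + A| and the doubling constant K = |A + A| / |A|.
K = |A + A| / |A| = 10/4 = 5/2

Enumerate A + A = {a + b : a, b ∈ A}. With |A| = 4, there are |A|^2 = 16 ordered sum pairs; collecting distinct values, A + A = {-22, -18, -14, -8, -4, 5, 6, 9, 19, 32}, so |A + A| = 10. Thus K = 10/4 = 5/2. For comparison, the minimum possible |A + A| over all 4-element sets is 2·4 − 1 = 7 (so min K = 7/4), attained only by arithmetic progressions.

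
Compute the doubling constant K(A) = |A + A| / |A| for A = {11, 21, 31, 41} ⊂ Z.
K = |A + A| / |A| = 7/4

Enumerate A + A = {a + b : a, b ∈ A}. With |A| = 4, there are |A|^2 = 16 ordered sum pairs; collecting distinct values, A + A = {22, 32, 42, 52, 62, 72, 82}, so |A + A| = 7. Thus K = 7/4. Here |A + A| = 2|A| − 1 = 7, the minimum possible — so K = 7/4 is minimal, which holds iff A is an arithmetic progression.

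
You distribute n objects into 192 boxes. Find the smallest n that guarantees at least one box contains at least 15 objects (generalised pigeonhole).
n = (15 − 1)·192 + 1 = 2689

By the generalised pigeonhole principle, to guarantee some box contains ≥ r objects we need more than (r − 1) · k objects total. Threshold: n = (r − 1) · k + 1. With r = 15 and k = 192: n = 14 · 192 + 1 = 2688 + 1 = 2689. For n = 2688 = 14 · 192, we can put exactly 14 objects in every box, avoiding 15 in any single one — so 2689 is tight.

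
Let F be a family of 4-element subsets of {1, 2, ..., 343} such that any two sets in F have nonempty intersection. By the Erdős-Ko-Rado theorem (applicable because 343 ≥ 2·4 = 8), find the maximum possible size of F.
max |F| = C(342, 3) = 6608580

The Erdős-Ko-Rado theorem states: for n ≥ 2k, an intersecting family of k-subsets of an n-element set has size at most C(n − 1, k − 1), with equality for 'star' families {A ⊆ [n] : |A| = k, i ∈ A} (fix an element i). For n = 343, k = 4: C(342, 3) = 6608580.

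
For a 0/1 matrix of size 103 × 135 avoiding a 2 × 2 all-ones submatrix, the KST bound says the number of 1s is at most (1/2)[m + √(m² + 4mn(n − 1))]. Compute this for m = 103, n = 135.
z(103, 135; 2, 2) ≤ (1/2)[103 + √(103² + 4·103·135·134)] = (1/2)[103 + √7463689] = 1417.4876

Kővári–Sós–Turán: let r_1, ..., r_103 be the row sums and z = Σ r_i the total number of 1s. Each pair of columns can share at most one row with both entries 1 (else a 2×2 all-ones block appears), so Σ_i C(r_i, 2) ≤ C(135, 2) = 9045. By convexity Σ_i C(r_i, 2) ≥ 103·C(z/103, 2) = z(z − 103)/(2·103), giving z² − 103z − 103·135·134 ≤ 0 and hence z ≤ (1/2)[103 + √(10609 + 4·1863270)] = (1/2)[103 + √7463689] ≈ (1/2)(103 + 2731.9753) = 1417.4876.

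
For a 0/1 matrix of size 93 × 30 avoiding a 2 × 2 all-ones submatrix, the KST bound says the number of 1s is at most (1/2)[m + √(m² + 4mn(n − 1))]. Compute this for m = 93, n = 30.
z(93, 30; 2, 2) ≤ (1/2)[93 + √(93² + 4·93·30·29)] = (1/2)[93 + √332289] = 334.7226

Kővári–Sós–Turán: let r_1, ..., r_93 be the row sums and z = Σ r_i the total number of 1s. Each pair of columns can share at most one row with both entries 1 (else a 2×2 all-ones block appears), so Σ_i C(r_i, 2) ≤ C(30, 2) = 435. By convexity Σ_i C(r_i, 2) ≥ 93·C(z/93, 2) = z(z − 93)/(2·93), giving z² − 93z − 93·30·29 ≤ 0 and hence z ≤ (1/2)[93 + √(8649 + 4·80910)] = (1/2)[93 + √332289] ≈ (1/2)(93 + 576.4451) = 334.7226.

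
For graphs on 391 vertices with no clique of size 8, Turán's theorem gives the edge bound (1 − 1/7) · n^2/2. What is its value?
Turán density bound = (6/7) · 391^2/2 = 458643/7 ≈ 65520.4286

Turán's theorem: ex(n, K_{r+1}) is achieved by the complete r-partite Turán graph T(n, r) with parts as balanced as possible, and is at most (1 − 1/r) · n^2/2. For r = 7, n = 391: the density bound is (6/7) · 152881/2 = 458643/7 ≈ 65520.4286. The integer-valued extremum is e(T(391, 7)) = 65520, which is strictly less than the density bound 458643/7 since 7 ∤ 391 (the parts of T(391, 7) cannot all be equal).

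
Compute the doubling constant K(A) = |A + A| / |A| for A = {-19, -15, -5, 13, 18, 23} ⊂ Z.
K = |A + A| / |A| = 19/6

Enumerate A + A = {a + b : a, b ∈ A}. With |A| = 6, there are |A|^2 = 36 ordered sum pairs; collecting distinct values, A + A = {-38, -34, -30, -24, -20, -10, -6, -2, -1, 3, 4, 8, 13, 18, 26, 31, 36, 41, 46}, so |A + A| = 19. Thus K = 19/6. For comparison, the minimum possible |A + A| over all 6-element sets is 2·6 − 1 = 11 (so min K = 11/6), attained only by arithmetic progressions.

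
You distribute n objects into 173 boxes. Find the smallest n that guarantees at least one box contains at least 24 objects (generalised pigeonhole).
n = (24 − 1)·173 + 1 = 3980

By the generalised pigeonhole principle, to guarantee some box contains ≥ r objects we need more than (r − 1) · k objects total. Threshold: n = (r − 1) · k + 1. With r = 24 and k = 173: n = 23 · 173 + 1 = 3979 + 1 = 3980. For n = 3979 = 23 · 173, we can put exactly 23 objects in every box, avoiding 24 in any single one — so 3980 is tight.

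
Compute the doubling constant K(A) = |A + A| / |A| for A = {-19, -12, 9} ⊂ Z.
K = |A + A| / |A| = 6/3 = 2

Enumerate A + A = {a + b : a, b ∈ A}. With |A| = 3, there are |A|^2 = 9 ordered sum pairs; collecting distinct values, A + A = {-38, -31, -24, -10, -3, 18}, so |A + A| = 6. Thus K = 6/3 = 2. For comparison, the minimum possible |A + A| over all 3-element sets is 2·3 − 1 = 5 (so min K = 5/3), attained only by arithmetic progressions.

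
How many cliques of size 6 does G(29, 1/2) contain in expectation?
E[# K_6] = C(29, 6) · (1/2)^C(6, 2) = 475020 / 2^15 = 118755/8192 ≈ 14.496460

For each 6-subset S of vertices (there are C(29, 6) = 475020 such S), let X_S = 1 if S induces a K_6 (all C(6, 2) = 15 edges present). Then P(X_S = 1) = (1/2)^15 = 1/32768. By linearity of expectation, E[# K_6] = C(29, 6) · (1/2)^15 = 475020 / 32768 = 118755/8192 ≈ 14.496460.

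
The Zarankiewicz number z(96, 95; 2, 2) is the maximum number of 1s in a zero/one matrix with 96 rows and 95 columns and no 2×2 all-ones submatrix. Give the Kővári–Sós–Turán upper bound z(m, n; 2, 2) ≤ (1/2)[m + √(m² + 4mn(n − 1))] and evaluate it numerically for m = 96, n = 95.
z(96, 95; 2, 2) ≤ (1/2)[96 + √(96² + 4·96·95·94)] = (1/2)[96 + √3438336] = 975.1375

Kővári–Sós–Turán: let r_1, ..., r_96 be the row sums and z = Σ r_i the total number of 1s. Each pair of columns can share at most one row with both entries 1 (else a 2×2 all-ones block appears), so Σ_i C(r_i, 2) ≤ C(95, 2) = 4465. By convexity Σ_i C(r_i, 2) ≥ 96·C(z/96, 2) = z(z − 96)/(2·96), giving z² − 96z − 96·95·94 ≤ 0 and hence z ≤ (1/2)[96 + √(9216 + 4·857280)] = (1/2)[96 + √3438336] ≈ (1/2)(96 + 1854.2751) = 975.1375.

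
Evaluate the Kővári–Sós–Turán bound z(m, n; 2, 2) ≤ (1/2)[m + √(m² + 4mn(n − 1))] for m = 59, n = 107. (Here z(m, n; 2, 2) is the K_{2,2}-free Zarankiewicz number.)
z(59, 107; 2, 2) ≤ (1/2)[59 + √(59² + 4·59·107·106)] = (1/2)[59 + √2680193] = 848.0648

Kővári–Sós–Turán: let r_1, ..., r_59 be the row sums and z = Σ r_i the total number of 1s. Each pair of columns can share at most one row with both entries 1 (else a 2×2 all-ones block appears), so Σ_i C(r_i, 2) ≤ C(107, 2) = 5671. By convexity Σ_i C(r_i, 2) ≥ 59·C(z/59, 2) = z(z − 59)/(2·59), giving z² − 59z − 59·107·106 ≤ 0 and hence z ≤ (1/2)[59 + √(3481 + 4·669178)] = (1/2)[59 + √2680193] ≈ (1/2)(59 + 1637.1295) = 848.0648.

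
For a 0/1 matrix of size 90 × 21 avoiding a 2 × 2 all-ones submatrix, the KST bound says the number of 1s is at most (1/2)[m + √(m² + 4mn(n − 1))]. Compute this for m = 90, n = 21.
z(90, 21; 2, 2) ≤ (1/2)[90 + √(90² + 4·90·21·20)] = (1/2)[90 + √159300] = 244.562

Kővári–Sós–Turán: let r_1, ..., r_90 be the row sums and z = Σ r_i the total number of 1s. Each pair of columns can share at most one row with both entries 1 (else a 2×2 all-ones block appears), so Σ_i C(r_i, 2) ≤ C(21, 2) = 210. By convexity Σ_i C(r_i, 2) ≥ 90·C(z/90, 2) = z(z − 90)/(2·90), giving z² − 90z − 90·21·20 ≤ 0 and hence z ≤ (1/2)[90 + √(8100 + 4·37800)] = (1/2)[90 + √159300] ≈ (1/2)(90 + 399.124) = 244.562.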